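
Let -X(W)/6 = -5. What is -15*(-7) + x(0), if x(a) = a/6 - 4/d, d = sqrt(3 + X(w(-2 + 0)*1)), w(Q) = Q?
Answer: 105 - 4*sqrt(33)/33 ≈ 104.30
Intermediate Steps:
X(W) = 30 (X(W) = -6*(-5) = 30)
d = sqrt(33) (d = sqrt(3 + 30) = sqrt(33) ≈ 5.7446)
x(a) = -4*sqrt(33)/33 + a/6 (x(a) = a/6 - 4*sqrt(33)/33 = -4*sqrt(33)/33 + a/6)
-15*(-7) + x(0) = -15*(-7) + (-4*sqrt(33)/33 + (1/6)*0) = 105 + (-4*sqrt(33)/33 + 0) = 105 - 4*sqrt(33)/33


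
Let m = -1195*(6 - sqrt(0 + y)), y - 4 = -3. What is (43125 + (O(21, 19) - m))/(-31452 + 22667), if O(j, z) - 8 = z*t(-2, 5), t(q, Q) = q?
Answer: -1402/251 ≈ -5.5857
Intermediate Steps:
y = 1 (y = 4 - 3 = 1)
O(j, z) = 8 - 2*z (O(j, z) = 8 + z*(-2) = 8 - 2*z)
m = -5975 (m = -1195*(6 - sqrt(0 + 1)) = -1195*(6 - sqrt(1)) = -1195*(6 - 1*1) = -1195*(6 - 1) = -1195*5 = -5975)
(43125 + (O(21, 19) - m))/(-31452 + 22667) = (43125 + ((8 - 2*19) - 1*(-5975)))/(-31452 + 22667) = (43125 + ((8 - 38) + 5975))/(-8785) = (43125 + (-30 + 5975))*(-1/8785) = (43125 + 5945)*(-1/8785) = 49070*(-1/8785) = -1402/251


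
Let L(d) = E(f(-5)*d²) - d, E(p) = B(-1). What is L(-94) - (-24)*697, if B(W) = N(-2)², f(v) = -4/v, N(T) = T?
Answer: 16826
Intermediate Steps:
B(W) = 4 (B(W) = (-2)² = 4)
E(p) = 4
L(d) = 4 - d
L(-94) - (-24)*697 = (4 - 1*(-94)) - (-24)*697 = (4 + 94) - 1*(-16728) = 98 + 16728 = 16826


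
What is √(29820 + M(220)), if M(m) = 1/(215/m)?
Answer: 16*√215387/43 ≈ 172.69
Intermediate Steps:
M(m) = m/215
√(29820 + M(220)) = √(29820 + (1/215)*220) = √(29820 + 44/43) = √(1282304/43) = 16*√215387/43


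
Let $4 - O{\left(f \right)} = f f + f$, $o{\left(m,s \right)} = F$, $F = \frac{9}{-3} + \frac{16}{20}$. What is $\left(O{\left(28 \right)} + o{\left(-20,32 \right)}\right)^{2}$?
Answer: $\frac{16410601}{25} \approx 6.5642 \cdot 10^{5}$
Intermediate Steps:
$F = - \frac{11}{5}$ ($F = 9 \left(- \frac{1}{3}\right) + 16 \cdot \frac{1}{20} = -3 + \frac{4}{5} = - \frac{11}{5} \approx -2.2$)
$o{\left(m,s \right)} = - \frac{11}{5}$
$O{\left(f \right)} = 4 - f - f^{2}$ ($O{\left(f \right)} = 4 - \left(f f + f\right) = 4 - \left(f^{2} + f\right) = 4 - \left(f + f^{2}\right) = 4 - f - f^{2}$)
$\left(O{\left(28 \right)} + o{\left(-20,32 \right)}\right)^{2} = \left(\left(4 - 28 - 28^{2}\right) - \frac{11}{5}\right)^{2} = \left(\left(4 - 28 - 784\right) - \frac{11}{5}\right)^{2} = \left(-808 - \frac{11}{5}\right)^{2} = \left(- \frac{4051}{5}\right)^{2} = \frac{16410601}{25}$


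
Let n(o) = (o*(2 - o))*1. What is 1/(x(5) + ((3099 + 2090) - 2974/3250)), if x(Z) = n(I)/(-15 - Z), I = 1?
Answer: 6500/33722227 ≈ 0.00019275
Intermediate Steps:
n(o) = o*(2 - o)
x(Z) = 1/(-15 - Z) (x(Z) = (1*(2 - 1*1))/(-15 - Z) = (1*(2 - 1))/(-15 - Z) = (1*1)/(-15 - Z) = 1/(-15 - Z))
1/(x(5) + ((3099 + 2090) - 2974/3250)) = 1/(-1/(15 + 5) + ((3099 + 2090) - 2974/3250)) = 1/(-1/20 + (5189 - 2974*1/3250)) = 1/(-1*1/20 + (5189 - 1487/1625)) = 1/(-1/20 + 8430638/1625) = 1/(33722227/6500) = 6500/33722227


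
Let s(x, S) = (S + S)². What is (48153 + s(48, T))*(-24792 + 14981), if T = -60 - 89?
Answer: -1343685127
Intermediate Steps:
T = -149
s(x, S) = 4*S² (s(x, S) = (2*S)² = 4*S²)
(48153 + s(48, T))*(-24792 + 14981) = (48153 + 4*(-149)²)*(-24792 + 14981) = (48153 + 4*22201)*(-9811) = (48153 + 88804)*(-9811) = 136957*(-9811) = -1343685127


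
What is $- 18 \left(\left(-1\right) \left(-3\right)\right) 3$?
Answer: $-162$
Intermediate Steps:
$- 18 \left(\left(-1\right) \left(-3\right)\right) 3 = \left(-18\right) 3 \cdot 3 = \left(-54\right) 3 = -162$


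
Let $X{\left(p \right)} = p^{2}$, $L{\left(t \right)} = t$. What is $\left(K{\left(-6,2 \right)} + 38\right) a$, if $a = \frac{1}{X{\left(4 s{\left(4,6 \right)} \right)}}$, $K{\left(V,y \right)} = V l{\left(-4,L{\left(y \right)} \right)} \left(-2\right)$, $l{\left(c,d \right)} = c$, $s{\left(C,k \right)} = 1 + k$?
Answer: $- \frac{5}{392} \approx -0.012755$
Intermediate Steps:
$K{\left(V,y \right)} = 8 V$ ($K{\left(V,y \right)} = V \left(-4\right) \left(-2\right) = - 4 V \left(-2\right) = 8 V$)
$a = \frac{1}{784}$ ($a = \frac{1}{\left(4 \left(1 + 6\right)\right)^{2}} = \frac{1}{\left(4 \cdot 7\right)^{2}} = \frac{1}{28^{2}} = \frac{1}{784} \approx 0.0012755$)
$\left(K{\left(-6,2 \right)} + 38\right) a = \left(8 \left(-6\right) + 38\right) \frac{1}{784} = \left(-48 + 38\right) \frac{1}{784} = \left(-10\right) \frac{1}{784} = - \frac{5}{392}$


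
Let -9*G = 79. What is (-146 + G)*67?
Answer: -93331/9 ≈ -10370.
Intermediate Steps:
G = -79/9 (G = -⅑*79 = -79/9 ≈ -8.7778)
(-146 + G)*67 = (-146 - 79/9)*67 = -1393/9*67 = -93331/9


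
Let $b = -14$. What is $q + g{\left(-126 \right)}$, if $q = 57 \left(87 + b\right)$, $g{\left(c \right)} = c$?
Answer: $4035$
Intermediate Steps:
$q = 4161$ ($q = 57 \left(87 - 14\right) = 57 \cdot 73 = 4161$)
$q + g{\left(-126 \right)} = 4161 - 126 = 4035$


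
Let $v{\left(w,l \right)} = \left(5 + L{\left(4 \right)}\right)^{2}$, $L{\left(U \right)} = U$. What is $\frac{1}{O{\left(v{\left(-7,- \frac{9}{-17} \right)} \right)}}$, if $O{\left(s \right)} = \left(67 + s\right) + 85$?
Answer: $\frac{1}{233} \approx 0.0042918$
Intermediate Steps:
$v{\left(w,l \right)} = 81$ ($v{\left(w,l \right)} = \left(5 + 4\right)^{2} = 9^{2} = 81$)
$O{\left(s \right)} = 152 + s$
$\frac{1}{O{\left(v{\left(-7,- \frac{9}{-17} \right)} \right)}} = \frac{1}{152 + 81} = \frac{1}{233}$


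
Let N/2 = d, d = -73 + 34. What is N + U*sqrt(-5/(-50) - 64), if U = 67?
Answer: -78 + 201*I*sqrt(710)/10 ≈ -78.0 + 535.58*I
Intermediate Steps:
d = -39
N = -78 (N = 2*(-39) = -78)
N + U*sqrt(-5/(-50) - 64) = -78 + 67*sqrt(-5/(-50) - 64) = -78 + 67*sqrt(-5*(-1/50) - 64) = -78 + 67*sqrt(1/10 - 64) = -78 + 67*sqrt(-639/10) = -78 + 67*(3*I*sqrt(710)/10) = -78 + 201*I*sqrt(710)/10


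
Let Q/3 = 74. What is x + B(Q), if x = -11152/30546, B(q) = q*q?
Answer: 752708956/15273 ≈ 49284.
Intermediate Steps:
Q = 222 (Q = 3*74 = 222)
B(q) = q**2
x = -5576/15273 (x = -11152*1/30546 = -5576/15273 ≈ -0.36509)
x + B(Q) = -5576/15273 + 222**2 = -5576/15273 + 49284 = 752708956/15273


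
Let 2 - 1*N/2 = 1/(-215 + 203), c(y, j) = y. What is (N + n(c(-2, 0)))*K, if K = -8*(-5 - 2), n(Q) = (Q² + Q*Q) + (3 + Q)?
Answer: 2212/3 ≈ 737.33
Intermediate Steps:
n(Q) = 3 + Q + 2*Q² (n(Q) = (Q² + Q²) + (3 + Q) = 2*Q² + (3 + Q) = 3 + Q + 2*Q²)
N = 25/6 (N = 4 - 2/(-215 + 203) = 4 - 2/(-12) = 4 - 2*(-1/12) = 4 + ⅙ = 25/6 ≈ 4.1667)
K = 56 (K = -8*(-7) = 56)
(N + n(c(-2, 0)))*K = (25/6 + (3 - 2 + 2*(-2)²))*56 = (25/6 + (3 - 2 + 2*4))*56 = (25/6 + (3 - 2 + 8))*56 = (25/6 + 9)*56 = (79/6)*56 = 2212/3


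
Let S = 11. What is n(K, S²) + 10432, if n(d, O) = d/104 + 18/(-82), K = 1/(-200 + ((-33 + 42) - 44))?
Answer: 10453061279/1002040 ≈ 10432.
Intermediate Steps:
K = -1/235 (K = 1/(-200 + (9 - 44)) = 1/(-200 - 35) = 1/(-235) = -1/235 ≈ -0.0042553)
n(d, O) = -9/41 + d/104 (n(d, O) = d*(1/104) + 18*(-1/82) = d/104 - 9/41 = -9/41 + d/104)
n(K, S²) + 10432 = (-9/41 + (1/104)*(-1/235)) + 10432 = (-9/41 - 1/24440) + 10432 = -220001/1002040 + 10432 = 10453061279/1002040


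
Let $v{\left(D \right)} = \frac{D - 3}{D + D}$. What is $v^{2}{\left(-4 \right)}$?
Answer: $\frac{49}{64} \approx 0.76563$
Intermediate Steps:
$v{\left(D \right)} = \frac{-3 + D}{2 D}$
$v^{2}{\left(-4 \right)} = \left(\frac{-3 - 4}{2 \left(-4\right)}\right)^{2} = \left(\frac{1}{2} \left(- \frac{1}{4}\right) \left(-7\right)\right)^{2} = \left(\frac{7}{8}\right)^{2} = \frac{49}{64}$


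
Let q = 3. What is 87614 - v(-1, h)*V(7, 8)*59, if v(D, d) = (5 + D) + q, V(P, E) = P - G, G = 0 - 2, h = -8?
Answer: 83897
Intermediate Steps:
G = -2
V(P, E) = 2 + P (V(P, E) = P - 1*(-2) = P + 2 = 2 + P)
v(D, d) = 8 + D (v(D, d) = (5 + D) + 3 = 8 + D)
87614 - v(-1, h)*V(7, 8)*59 = 87614 - (8 - 1)*(2 + 7)*59 = 87614 - 7*9*59 = 87614 - 63*59 = 87614 - 1*3717 = 87614 - 3717 = 83897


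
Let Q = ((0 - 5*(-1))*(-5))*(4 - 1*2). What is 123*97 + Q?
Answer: 11881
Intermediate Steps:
Q = -50 (Q = ((0 + 5)*(-5))*(4 - 2) = (5*(-5))*2 = -25*2 = -50)
123*97 + Q = 123*97 - 50 = 11931 - 50 = 11881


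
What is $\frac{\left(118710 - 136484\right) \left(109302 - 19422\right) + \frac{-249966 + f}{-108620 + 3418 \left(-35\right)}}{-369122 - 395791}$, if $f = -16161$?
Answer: $\frac{121545188291291}{58197130750} \approx 2088.5$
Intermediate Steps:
$\frac{\left(118710 - 136484\right) \left(109302 - 19422\right) + \frac{-249966 + f}{-108620 + 3418 \left(-35\right)}}{-369122 - 395791} = \frac{\left(118710 - 136484\right) \left(109302 - 19422\right) + \frac{-249966 - 16161}{-108620 + 3418 \left(-35\right)}}{-369122 - 395791} = \frac{\left(-17774\right) 89880 - \frac{266127}{-108620 - 119630}}{-764913} = \left(-1597527120 - \frac{266127}{-228250}\right) \left(- \frac{1}{764913}\right) = \left(-1597527120 - - \frac{266127}{228250}\right) \left(- \frac{1}{764913}\right) = \left(-1597527120 + \frac{266127}{228250}\right) \left(- \frac{1}{764913}\right) = \left(- \frac{364635564873873}{228250}\right) \left(- \frac{1}{764913}\right) = \frac{121545188291291}{58197130750}$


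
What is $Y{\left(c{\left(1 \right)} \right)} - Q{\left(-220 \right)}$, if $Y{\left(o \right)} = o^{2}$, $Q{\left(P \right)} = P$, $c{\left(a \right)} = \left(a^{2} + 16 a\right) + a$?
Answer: $544$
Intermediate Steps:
$c{\left(a \right)} = a^{2} + 17 a$
$Y{\left(c{\left(1 \right)} \right)} - Q{\left(-220 \right)} = \left(1 \left(17 + 1\right)\right)^{2} - -220 = \left(1 \cdot 18\right)^{2} + 220 = 18^{2} + 220 = 324 + 220 = 544$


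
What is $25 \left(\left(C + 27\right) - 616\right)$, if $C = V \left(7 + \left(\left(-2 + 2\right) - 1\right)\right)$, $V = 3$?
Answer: $-14275$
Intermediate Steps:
$C = 18$ ($C = 3 \left(7 + \left(\left(-2 + 2\right) - 1\right)\right) = 3 \left(7 + \left(0 - 1\right)\right) = 3 \left(7 - 1\right) = 3 \cdot 6 = 18$)
$25 \left(\left(C + 27\right) - 616\right) = 25 \left(\left(18 + 27\right) - 616\right) = 25 \left(45 - 616\right) = 25 \left(-571\right) = -14275$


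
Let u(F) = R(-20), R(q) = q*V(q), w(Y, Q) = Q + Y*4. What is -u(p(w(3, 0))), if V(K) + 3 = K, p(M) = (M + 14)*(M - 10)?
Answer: -460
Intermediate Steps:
w(Y, Q) = Q + 4*Y
p(M) = (-10 + M)*(14 + M) (p(M) = (14 + M)*(-10 + M) = (-10 + M)*(14 + M))
V(K) = -3 + K
R(q) = q*(-3 + q)
u(F) = 460 (u(F) = -20*(-3 - 20) = -20*(-23) = 460)
-u(p(w(3, 0))) = -1*460 = -460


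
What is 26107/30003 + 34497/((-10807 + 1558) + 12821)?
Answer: 1128267695/107170716 ≈ 10.528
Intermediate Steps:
26107/30003 + 34497/((-10807 + 1558) + 12821) = 26107*(1/30003) + 34497/(-9249 + 12821) = 26107/30003 + 34497/3572 = 1128267695/107170716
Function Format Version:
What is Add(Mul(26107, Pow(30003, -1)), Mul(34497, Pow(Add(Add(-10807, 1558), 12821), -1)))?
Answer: Rational(1128267695, 107170716) ≈ 10.528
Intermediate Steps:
Add(Mul(26107, Pow(30003, -1)), Mul(34497, Pow(Add(Add(-10807, 1558), 12821), -1))) = Add(Mul(26107, Rational(1, 30003)), Mul(34497, Pow(Add(-9249, 12821), -1))) = Add(Rational(26107, 30003), Mul(34497, Pow(3572, -1))) = Add(Rational(26107, 30003), Mul(34497, Rational(1, 3572))) = Add(Rational(26107, 30003), Rational(34497, 3572)) = Rational(1128267695, 107170716)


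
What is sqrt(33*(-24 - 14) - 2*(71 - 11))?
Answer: I*sqrt(1374) ≈ 37.068*I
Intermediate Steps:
sqrt(33*(-24 - 14) - 2*(71 - 11)) = sqrt(33*(-38) - 2*60) = sqrt(-1254 - 120) = sqrt(-1374) = I*sqrt(1374)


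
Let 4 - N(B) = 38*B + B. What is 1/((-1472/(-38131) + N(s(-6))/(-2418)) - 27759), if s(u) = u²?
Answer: -46100379/1279671949313 ≈ -3.6025e-5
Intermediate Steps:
N(B) = 4 - 39*B (N(B) = 4 - (38*B + B) = 4 - 39*B)
1/((-1472/(-38131) + N(s(-6))/(-2418)) - 27759) = 1/((-1472/(-38131) + (4 - 39*(-6)²)/(-2418)) - 27759) = 1/((-1472*(-1/38131) + (4 - 39*36)*(-1/2418)) - 27759) = 1/((1472/38131 + (4 - 1404)*(-1/2418)) - 27759) = 1/((1472/38131 - 1400*(-1/2418)) - 27759) = 1/((1472/38131 + 700/1209) - 27759) = 1/(28471348/46100379 - 27759) = 1/(-1279671949313/46100379) = -46100379/1279671949313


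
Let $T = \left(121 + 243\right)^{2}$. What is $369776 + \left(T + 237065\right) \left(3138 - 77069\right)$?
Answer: $-27321644515$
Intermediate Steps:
$T = 132496$ ($T = 364^{2} = 132496$)
$369776 + \left(T + 237065\right) \left(3138 - 77069\right) = 369776 + \left(132496 + 237065\right) \left(3138 - 77069\right) = 369776 + 369561 \left(-73931\right) = 369776 - 27322014291 = -27321644515$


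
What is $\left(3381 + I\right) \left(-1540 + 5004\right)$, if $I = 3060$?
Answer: $22311624$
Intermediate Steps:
$\left(3381 + I\right) \left(-1540 + 5004\right) = \left(3381 + 3060\right) \left(-1540 + 5004\right) = 6441 \cdot 3464 = 22311624$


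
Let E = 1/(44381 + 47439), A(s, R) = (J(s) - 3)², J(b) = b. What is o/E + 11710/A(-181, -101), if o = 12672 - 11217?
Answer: 2261548642655/16928 ≈ 1.3360e+8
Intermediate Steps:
o = 1455
A(s, R) = (-3 + s)² (A(s, R) = (s - 3)² = (-3 + s)²)
E = 1/91820 ≈ 1.0891e-5
o/E + 11710/A(-181, -101) = 1455/(1/91820) + 11710/((-3 - 181)²) = 1455*91820 + 11710/((-184)²) = 133598100 + 11710/33856 = 133598100 + 11710*(1/33856) = 133598100 + 5855/16928 = 2261548642655/16928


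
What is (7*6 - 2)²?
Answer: 1600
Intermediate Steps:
(7*6 - 2)² = (42 - 2)² = 40² = 1600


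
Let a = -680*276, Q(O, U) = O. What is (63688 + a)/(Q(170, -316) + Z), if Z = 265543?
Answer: -123992/265713 ≈ -0.46664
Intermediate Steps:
a = -187680
(63688 + a)/(Q(170, -316) + Z) = (63688 - 187680)/(170 + 265543) = -123992/265713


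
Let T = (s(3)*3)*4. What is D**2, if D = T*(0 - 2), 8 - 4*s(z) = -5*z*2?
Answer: 51984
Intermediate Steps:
s(z) = 2 + 5*z/2 (s(z) = 2 - (-5*z)*2/4 = 2 - (-5)*z/2 = 2 + 5*z/2)
T = 114 (T = ((2 + (5/2)*3)*3)*4 = ((2 + 15/2)*3)*4 = ((19/2)*3)*4 = (57/2)*4 = 114)
D = -228 (D = 114*(0 - 2) = 114*(-2) = -228)
D**2 = (-228)**2 = 51984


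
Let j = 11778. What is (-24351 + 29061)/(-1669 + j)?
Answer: 4710/10109 ≈ 0.46592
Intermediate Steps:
(-24351 + 29061)/(-1669 + j) = (-24351 + 29061)/(-1669 + 11778) = 4710/10109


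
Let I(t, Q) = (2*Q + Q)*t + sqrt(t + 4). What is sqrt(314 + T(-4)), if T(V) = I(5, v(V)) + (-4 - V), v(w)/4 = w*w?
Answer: sqrt(1277) ≈ 35.735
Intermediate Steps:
v(w) = 4*w**2 (v(w) = 4*(w*w) = 4*w**2)
I(t, Q) = sqrt(4 + t) + 3*Q*t (I(t, Q) = (3*Q)*t + sqrt(4 + t) = 3*Q*t + sqrt(4 + t) = sqrt(4 + t) + 3*Q*t)
T(V) = -1 - V + 60*V**2 (T(V) = (sqrt(4 + 5) + 3*(4*V**2)*5) + (-4 - V) = (sqrt(9) + 60*V**2) + (-4 - V) = (3 + 60*V**2) + (-4 - V) = -1 - V + 60*V**2)
sqrt(314 + T(-4)) = sqrt(314 + (-1 - 1*(-4) + 60*(-4)**2)) = sqrt(314 + (-1 + 4 + 60*16)) = sqrt(314 + (-1 + 4 + 960)) = sqrt(314 + 963) = sqrt(1277)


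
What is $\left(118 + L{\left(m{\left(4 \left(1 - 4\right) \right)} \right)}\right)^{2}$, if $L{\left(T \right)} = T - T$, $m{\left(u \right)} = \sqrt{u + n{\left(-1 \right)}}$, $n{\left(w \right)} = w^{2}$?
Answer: $13924$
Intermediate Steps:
$m{\left(u \right)} = \sqrt{1 + u}$ ($m{\left(u \right)} = \sqrt{u + \left(-1\right)^{2}} = \sqrt{u + 1} = \sqrt{1 + u}$)
$L{\left(T \right)} = 0$
$\left(118 + L{\left(m{\left(4 \left(1 - 4\right) \right)} \right)}\right)^{2} = \left(118 + 0\right)^{2} = 118^{2} = 13924$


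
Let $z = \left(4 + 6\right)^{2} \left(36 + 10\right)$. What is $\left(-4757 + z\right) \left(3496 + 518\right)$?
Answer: $-630198$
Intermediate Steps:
$z = 4600$ ($z = 10^{2} \cdot 46 = 100 \cdot 46 = 4600$)
$\left(-4757 + z\right) \left(3496 + 518\right) = \left(-4757 + 4600\right) \left(3496 + 518\right) = \left(-157\right) 4014 = -630198$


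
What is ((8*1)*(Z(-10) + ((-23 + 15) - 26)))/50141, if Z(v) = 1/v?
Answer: -1364/250705 ≈ -0.0054407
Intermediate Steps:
((8*1)*(Z(-10) + ((-23 + 15) - 26)))/50141 = ((8*1)*(1/(-10) + ((-23 + 15) - 26)))/50141 = (8*(-⅒ + (-8 - 26)))*(1/50141) = (8*(-⅒ - 34))*(1/50141) = (8*(-341/10))*(1/50141) = -1364/5*1/50141 = -1364/250705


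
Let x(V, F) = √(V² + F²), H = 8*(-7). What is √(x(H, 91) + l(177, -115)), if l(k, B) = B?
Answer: √(-115 + 7*√233) ≈ 2.8548*I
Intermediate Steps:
H = -56
x(V, F) = √(F² + V²)
√(x(H, 91) + l(177, -115)) = √(√(91² + (-56)²) - 115) = √(√(8281 + 3136) - 115) = √(√11417 - 115) = √(7*√233 - 115) = √(-115 + 7*√233)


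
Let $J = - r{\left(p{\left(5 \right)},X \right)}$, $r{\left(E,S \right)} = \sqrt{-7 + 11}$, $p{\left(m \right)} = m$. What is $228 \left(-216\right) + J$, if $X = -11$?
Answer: $-49250$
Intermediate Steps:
$r{\left(E,S \right)} = 2$ ($r{\left(E,S \right)} = \sqrt{4} = 2$)
$J = -2$ ($J = \left(-1\right) 2 = -2$)
$228 \left(-216\right) + J = 228 \left(-216\right) - 2 = -49248 - 2 = -49250$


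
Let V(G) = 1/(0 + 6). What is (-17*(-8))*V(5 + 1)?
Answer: 68/3 ≈ 22.667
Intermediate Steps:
V(G) = 1/6
(-17*(-8))*V(5 + 1) = -17*(-8)*(1/6) = 136*(1/6) = 68/3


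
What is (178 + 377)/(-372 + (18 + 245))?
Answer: -555/109 ≈ -5.0917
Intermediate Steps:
(178 + 377)/(-372 + (18 + 245)) = 555/(-372 + 263) = 555/(-109) = 555*(-1/109) = -555/109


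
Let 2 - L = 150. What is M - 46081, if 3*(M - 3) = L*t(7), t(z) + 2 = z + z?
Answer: -46670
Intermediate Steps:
t(z) = -2 + 2*z (t(z) = -2 + (z + z) = -2 + 2*z)
L = -148 (L = 2 - 1*150 = 2 - 150 = -148)
M = -589 (M = 3 + (-148*(-2 + 2*7))/3 = 3 + (-148*(-2 + 14))/3 = 3 + (-148*12)/3 = 3 + (⅓)*(-1776) = 3 - 592 = -589)
M - 46081 = -589 - 46081 = -46670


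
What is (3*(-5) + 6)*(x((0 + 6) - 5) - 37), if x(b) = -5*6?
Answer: 603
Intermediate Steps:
x(b) = -30
(3*(-5) + 6)*(x((0 + 6) - 5) - 37) = (3*(-5) + 6)*(-30 - 37) = (-15 + 6)*(-67) = -9*(-67) = 603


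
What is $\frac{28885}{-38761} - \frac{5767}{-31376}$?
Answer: $- \frac{682761073}{1216165136} \approx -0.56141$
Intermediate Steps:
$\frac{28885}{-38761} - \frac{5767}{-31376} = 28885 \left(- \frac{1}{38761}\right) - - \frac{5767}{31376} = - \frac{28885}{38761} + \frac{5767}{31376} = - \frac{682761073}{1216165136}$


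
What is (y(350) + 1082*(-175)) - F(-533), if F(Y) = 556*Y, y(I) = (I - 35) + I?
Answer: 107663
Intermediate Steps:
y(I) = -35 + 2*I (y(I) = (-35 + I) + I = -35 + 2*I)
(y(350) + 1082*(-175)) - F(-533) = ((-35 + 2*350) + 1082*(-175)) - 556*(-533) = ((-35 + 700) - 189350) - 1*(-296348) = (665 - 189350) + 296348 = -188685 + 296348 = 107663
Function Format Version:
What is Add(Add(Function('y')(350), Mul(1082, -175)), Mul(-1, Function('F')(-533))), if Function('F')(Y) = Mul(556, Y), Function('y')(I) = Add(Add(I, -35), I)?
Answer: 107663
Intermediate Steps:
Function('y')(I) = Add(-35, Mul(2, I)) (Function('y')(I) = Add(Add(-35, I), I) = Add(-35, Mul(2, I)))
Add(Add(Function('y')(350), Mul(1082, -175)), Mul(-1, Function('F')(-533))) = Add(Add(Add(-35, Mul(2, 350)), Mul(1082, -175)), Mul(-1, Mul(556, -533))) = Add(Add(Add(-35, 700), -189350), Mul(-1, -296348)) = Add(Add(665, -189350), 296348) = Add(-188685, 296348) = 107663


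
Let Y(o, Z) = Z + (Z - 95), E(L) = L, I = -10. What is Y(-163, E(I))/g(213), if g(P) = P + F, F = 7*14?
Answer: -115/311 ≈ -0.36977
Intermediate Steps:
F = 98
Y(o, Z) = -95 + 2*Z (Y(o, Z) = Z + (-95 + Z) = -95 + 2*Z)
g(P) = 98 + P (g(P) = P + 98 = 98 + P)
Y(-163, E(I))/g(213) = (-95 + 2*(-10))/(98 + 213) = (-95 - 20)/311 = -115*1/311 = -115/311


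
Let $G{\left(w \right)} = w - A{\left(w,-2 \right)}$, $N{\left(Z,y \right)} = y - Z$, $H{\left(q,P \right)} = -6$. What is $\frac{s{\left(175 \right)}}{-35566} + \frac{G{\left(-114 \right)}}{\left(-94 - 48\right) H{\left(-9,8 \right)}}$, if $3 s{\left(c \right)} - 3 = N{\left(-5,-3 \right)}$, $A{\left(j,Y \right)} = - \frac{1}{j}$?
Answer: $- \frac{231206591}{1727227224} \approx -0.13386$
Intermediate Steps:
$s{\left(c \right)} = \frac{5}{3}$ ($s{\left(c \right)} = 1 + \frac{-3 - -5}{3} = 1 + \frac{-3 + 5}{3} = 1 + \frac{1}{3} \cdot 2 = 1 + \frac{2}{3} = \frac{5}{3}$)
$G{\left(w \right)} = w + \frac{1}{w}$ ($G{\left(w \right)} = w - - \frac{1}{w} = w + \frac{1}{w}$)
$\frac{s{\left(175 \right)}}{-35566} + \frac{G{\left(-114 \right)}}{\left(-94 - 48\right) H{\left(-9,8 \right)}} = \frac{5}{3 \left(-35566\right)} + \frac{-114 + \frac{1}{-114}}{\left(-94 - 48\right) \left(-6\right)} = \frac{5}{3} \left(- \frac{1}{35566}\right) + \frac{-114 - \frac{1}{114}}{\left(-142\right) \left(-6\right)} = - \frac{5}{106698} - \frac{12997}{114 \cdot 852} = - \frac{5}{106698} - \frac{12997}{97128} = - \frac{231206591}{1727227224}$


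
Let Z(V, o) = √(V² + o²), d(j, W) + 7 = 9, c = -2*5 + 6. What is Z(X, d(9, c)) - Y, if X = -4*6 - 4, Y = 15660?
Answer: -15660 + 2*√197 ≈ -15632.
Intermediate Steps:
c = -4 (c = -10 + 6 = -4)
d(j, W) = 2 (d(j, W) = -7 + 9 = 2)
X = -28 (X = -24 - 4 = -28)
Z(X, d(9, c)) - Y = √((-28)² + 2²) - 1*15660 = √(784 + 4) - 15660 = √788 - 15660 = 2*√197 - 15660 = -15660 + 2*√197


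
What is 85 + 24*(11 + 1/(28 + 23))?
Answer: 5941/17 ≈ 349.47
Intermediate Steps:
85 + 24*(11 + 1/(28 + 23)) = 85 + 24*(11 + 1/51) = 85 + 24*(562/51) = 85 + 4496/17 = 5941/17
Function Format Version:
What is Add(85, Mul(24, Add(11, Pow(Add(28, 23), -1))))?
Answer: Rational(5941, 17) ≈ 349.47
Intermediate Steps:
Add(85, Mul(24, Add(11, Pow(Add(28, 23), -1)))) = Add(85, Mul(24, Add(11, Pow(51, -1)))) = Add(85, Mul(24, Add(11, Rational(1, 51)))) = Add(85, Mul(24, Rational(562, 51))) = Add(85, Rational(4496, 17)) = Rational(5941, 17)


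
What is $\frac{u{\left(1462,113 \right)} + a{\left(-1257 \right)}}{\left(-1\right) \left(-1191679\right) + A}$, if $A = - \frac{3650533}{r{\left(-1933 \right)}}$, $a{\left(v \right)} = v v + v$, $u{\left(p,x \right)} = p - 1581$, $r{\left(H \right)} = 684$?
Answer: $\frac{37234908}{27981307} \approx 1.3307$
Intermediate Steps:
$u{\left(p,x \right)} = -1581 + p$
$a{\left(v \right)} = v + v^{2}$ ($a{\left(v \right)} = v^{2} + v = v + v^{2}$)
$A = - \frac{3650533}{684} \approx -5337.0$
$\frac{u{\left(1462,113 \right)} + a{\left(-1257 \right)}}{\left(-1\right) \left(-1191679\right) + A} = \frac{\left(-1581 + 1462\right) - 1257 \left(1 - 1257\right)}{\left(-1\right) \left(-1191679\right) - \frac{3650533}{684}} = \frac{-119 - -1578792}{1191679 - \frac{3650533}{684}} = \frac{-119 + 1578792}{\frac{811457903}{684}} = 1578673 \cdot \frac{684}{811457903} = \frac{37234908}{27981307}$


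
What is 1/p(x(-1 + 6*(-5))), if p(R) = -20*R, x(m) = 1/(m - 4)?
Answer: 7/4 ≈ 1.7500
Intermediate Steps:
x(m) = 1/(-4 + m)
1/p(x(-1 + 6*(-5))) = 1/(-20/(-4 + (-1 + 6*(-5)))) = 1/(-20/(-4 + (-1 - 30))) = 1/(-20/(-4 - 31)) = 1/(-20/(-35)) = 1/(-20*(-1/35)) = 1/(4/7) = 7/4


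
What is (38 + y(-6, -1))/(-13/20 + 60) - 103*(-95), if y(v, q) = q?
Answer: 11615535/1187 ≈ 9785.6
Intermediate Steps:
(38 + y(-6, -1))/(-13/20 + 60) - 103*(-95) = (38 - 1)/(-13/20 + 60) - 103*(-95) = 37/(-13*1/20 + 60) + 9785 = 37/(-13/20 + 60) + 9785 = 37/(1187/20) + 9785 = 37*(20/1187) + 9785 = 740/1187 + 9785 = 11615535/1187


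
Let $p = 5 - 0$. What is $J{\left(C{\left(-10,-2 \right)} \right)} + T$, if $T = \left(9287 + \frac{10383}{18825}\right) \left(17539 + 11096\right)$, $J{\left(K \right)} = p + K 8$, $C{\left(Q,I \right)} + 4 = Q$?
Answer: $\frac{333765909337}{1255} \approx 2.6595 \cdot 10^{8}$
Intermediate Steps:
$C{\left(Q,I \right)} = -4 + Q$
$p = 5$ ($p = 5 + 0 = 5$)
$J{\left(K \right)} = 5 + 8 K$ ($J{\left(K \right)} = 5 + K 8 = 5 + 8 K$)
$T = \frac{333766043622}{1255}$ ($T = \left(9287 + 10383 \cdot \frac{1}{18825}\right) 28635 = \left(9287 + \frac{3461}{6275}\right) 28635 = \frac{58279386}{6275} \cdot 28635 = \frac{333766043622}{1255} \approx 2.6595 \cdot 10^{8}$)
$J{\left(C{\left(-10,-2 \right)} \right)} + T = \left(5 + 8 \left(-4 - 10\right)\right) + \frac{333766043622}{1255} = \left(5 + 8 \left(-14\right)\right) + \frac{333766043622}{1255} = \left(5 - 112\right) + \frac{333766043622}{1255} = -107 + \frac{333766043622}{1255} = \frac{333765909337}{1255}$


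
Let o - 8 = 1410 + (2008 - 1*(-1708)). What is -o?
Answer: -5134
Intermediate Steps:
o = 5134 (o = 8 + (1410 + (2008 - 1*(-1708))) = 8 + (1410 + (2008 + 1708)) = 8 + (1410 + 3716) = 8 + 5126 = 5134)
-o = -1*5134 = -5134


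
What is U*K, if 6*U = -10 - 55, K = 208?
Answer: -6760/3 ≈ -2253.3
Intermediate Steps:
U = -65/6 (U = (-10 - 55)/6 = (⅙)*(-65) = -65/6 ≈ -10.833)
U*K = -65/6*208 = -6760/3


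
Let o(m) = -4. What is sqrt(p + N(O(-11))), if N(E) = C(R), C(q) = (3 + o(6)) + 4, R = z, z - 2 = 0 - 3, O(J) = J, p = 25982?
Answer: sqrt(25985) ≈ 161.20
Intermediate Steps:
z = -1 (z = 2 + (0 - 3) = 2 - 3 = -1)
R = -1
C(q) = 3 (C(q) = (3 - 4) + 4 = -1 + 4 = 3)
N(E) = 3
sqrt(p + N(O(-11))) = sqrt(25982 + 3) = sqrt(25985)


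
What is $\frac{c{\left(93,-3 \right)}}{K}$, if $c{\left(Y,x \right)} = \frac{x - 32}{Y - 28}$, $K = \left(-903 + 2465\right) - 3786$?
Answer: $\frac{7}{28912} \approx 0.00024211$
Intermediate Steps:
$K = -2224$ ($K = 1562 - 3786 = -2224$)
$c{\left(Y,x \right)} = \frac{-32 + x}{-28 + Y}$
$\frac{c{\left(93,-3 \right)}}{K} = \frac{\frac{1}{-28 + 93} \left(-32 - 3\right)}{-2224} = \frac{1}{65} \left(-35\right) \left(- \frac{1}{2224}\right) = \left(- \frac{7}{13}\right) \left(- \frac{1}{2224}\right) = \frac{7}{28912}$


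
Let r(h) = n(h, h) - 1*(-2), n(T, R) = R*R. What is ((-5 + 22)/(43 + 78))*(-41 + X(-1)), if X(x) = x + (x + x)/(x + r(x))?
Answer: -731/121 ≈ -6.0413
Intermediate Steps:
n(T, R) = R**2
r(h) = 2 + h**2 (r(h) = h**2 - 1*(-2) = h**2 + 2 = 2 + h**2)
X(x) = x + 2*x/(2 + x + x**2) (X(x) = x + (x + x)/(x + (2 + x**2)) = x + (2*x)/(2 + x + x**2) = x + 2*x/(2 + x + x**2))
((-5 + 22)/(43 + 78))*(-41 + X(-1)) = ((-5 + 22)/(43 + 78))*(-41 - (4 - 1 + (-1)**2)/(2 - 1 + (-1)**2)) = (17/121)*(-41 - (4 - 1 + 1)/(2 - 1 + 1)) = (17*(1/121))*(-41 - 1*4/2) = 17*(-41 - 1*1/2*4)/121 = 17*(-41 - 2)/121 = (17/121)*(-43) = -731/121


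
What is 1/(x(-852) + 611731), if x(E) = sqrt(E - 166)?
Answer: 611731/374214817379 - I*sqrt(1018)/374214817379 ≈ 1.6347e-6 - 8.5261e-11*I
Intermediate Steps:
x(E) = sqrt(-166 + E)
1/(x(-852) + 611731) = 1/(sqrt(-166 - 852) + 611731) = 1/(sqrt(-1018) + 611731) = 1/(I*sqrt(1018) + 611731) = 1/(611731 + I*sqrt(1018))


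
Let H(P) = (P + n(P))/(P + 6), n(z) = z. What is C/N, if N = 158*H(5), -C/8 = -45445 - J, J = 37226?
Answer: 1818762/395 ≈ 4604.5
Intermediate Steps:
H(P) = 2*P/(6 + P) (H(P) = (P + P)/(P + 6) = (2*P)/(6 + P) = 2*P/(6 + P))
C = 661368 (C = -8*(-45445 - 1*37226) = -8*(-45445 - 37226) = -8*(-82671) = 661368)
N = 1580/11 (N = 158*(2*5/(6 + 5)) = 158*(2*5/11) = 158*(2*5*(1/11)) = 158*(10/11) = 1580/11 ≈ 143.64)
C/N = 661368/(1580/11) = 661368*(11/1580) = 1818762/395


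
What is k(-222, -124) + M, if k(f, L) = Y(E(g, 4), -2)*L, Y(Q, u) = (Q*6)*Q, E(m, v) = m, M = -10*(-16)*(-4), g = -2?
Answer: -3616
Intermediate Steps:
M = -640 (M = 160*(-4) = -640)
Y(Q, u) = 6*Q² (Y(Q, u) = (6*Q)*Q = 6*Q²)
k(f, L) = 24*L (k(f, L) = (6*(-2)²)*L = (6*4)*L = 24*L)
k(-222, -124) + M = 24*(-124) - 640 = -2976 - 640 = -3616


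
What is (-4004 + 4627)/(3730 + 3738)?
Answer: 623/7468 ≈ 0.083423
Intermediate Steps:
(-4004 + 4627)/(3730 + 3738) = 623/7468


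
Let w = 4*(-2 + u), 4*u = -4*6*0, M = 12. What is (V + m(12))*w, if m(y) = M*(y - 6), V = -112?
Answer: 320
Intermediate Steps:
u = 0 (u = (-4*6*0)/4 = (-24*0)/4 = (¼)*0 = 0)
m(y) = -72 + 12*y (m(y) = 12*(y - 6) = 12*(-6 + y) = -72 + 12*y)
w = -8 (w = 4*(-2 + 0) = 4*(-2) = -8)
(V + m(12))*w = (-112 + (-72 + 12*12))*(-8) = (-112 + (-72 + 144))*(-8) = (-112 + 72)*(-8) = -40*(-8) = 320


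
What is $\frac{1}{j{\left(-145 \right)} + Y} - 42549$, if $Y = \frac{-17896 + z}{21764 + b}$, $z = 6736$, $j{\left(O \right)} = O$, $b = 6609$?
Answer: $- \frac{175525077878}{4125245} \approx -42549.0$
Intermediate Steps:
$Y = - \frac{11160}{28373}$ ($Y = \frac{-17896 + 6736}{21764 + 6609} = - \frac{11160}{28373} \approx -0.39333$)
$\frac{1}{j{\left(-145 \right)} + Y} - 42549 = \frac{1}{-145 - \frac{11160}{28373}} - 42549 = \frac{1}{- \frac{4125245}{28373}} - 42549 = - \frac{28373}{4125245} - 42549 = - \frac{175525077878}{4125245}$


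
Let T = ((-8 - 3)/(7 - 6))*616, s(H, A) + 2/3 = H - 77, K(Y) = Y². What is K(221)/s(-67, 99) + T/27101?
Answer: -3973860607/11761834 ≈ -337.86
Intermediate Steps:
s(H, A) = -233/3 + H (s(H, A) = -⅔ + (H - 77) = -⅔ + (-77 + H) = -233/3 + H)
T = -6776 (T = -11/1*616 = -11*1*616 = -11*616 = -6776)
K(221)/s(-67, 99) + T/27101 = 221²/(-233/3 - 67) - 6776/27101 = 48841/(-434/3) - 6776*1/27101 = 48841*(-3/434) - 6776/27101 = -146523/434 - 6776/27101 = -3973860607/11761834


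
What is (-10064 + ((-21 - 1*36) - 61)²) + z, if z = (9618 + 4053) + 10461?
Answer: 27992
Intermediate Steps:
z = 24132 (z = 13671 + 10461 = 24132)
(-10064 + ((-21 - 1*36) - 61)²) + z = (-10064 + ((-21 - 1*36) - 61)²) + 24132 = (-10064 + ((-21 - 36) - 61)²) + 24132 = (-10064 + (-57 - 61)²) + 24132 = (-10064 + (-118)²) + 24132 = (-10064 + 13924) + 24132 = 3860 + 24132 = 27992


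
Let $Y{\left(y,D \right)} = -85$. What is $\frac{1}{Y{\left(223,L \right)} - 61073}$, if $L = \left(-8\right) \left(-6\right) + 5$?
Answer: $- \frac{1}{61158} \approx -1.6351 \cdot 10^{-5}$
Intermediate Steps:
$L = 53$ ($L = 48 + 5 = 53$)
$\frac{1}{Y{\left(223,L \right)} - 61073} = \frac{1}{-85 - 61073} = \frac{1}{-61158} = - \frac{1}{61158}$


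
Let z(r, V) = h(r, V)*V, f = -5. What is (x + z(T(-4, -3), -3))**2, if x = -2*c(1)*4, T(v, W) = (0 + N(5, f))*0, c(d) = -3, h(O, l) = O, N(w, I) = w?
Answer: 576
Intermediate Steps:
T(v, W) = 0 (T(v, W) = (0 + 5)*0 = 5*0 = 0)
z(r, V) = V*r (z(r, V) = r*V = V*r)
x = 24 (x = -2*(-3)*4 = 6*4 = 24)
(x + z(T(-4, -3), -3))**2 = (24 - 3*0)**2 = (24 + 0)**2 = 24**2 = 576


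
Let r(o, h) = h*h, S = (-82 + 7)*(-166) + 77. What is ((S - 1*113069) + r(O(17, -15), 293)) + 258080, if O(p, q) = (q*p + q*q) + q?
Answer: 243387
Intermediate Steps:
S = 12527 (S = -75*(-166) + 77 = 12450 + 77 = 12527)
O(p, q) = q + q² + p*q (O(p, q) = (p*q + q²) + q = (q² + p*q) + q = q + q² + p*q)
r(o, h) = h²
((S - 1*113069) + r(O(17, -15), 293)) + 258080 = ((12527 - 1*113069) + 293²) + 258080 = ((12527 - 113069) + 85849) + 258080 = (-100542 + 85849) + 258080 = -14693 + 258080 = 243387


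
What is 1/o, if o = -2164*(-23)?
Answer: 1/49772 ≈ 2.0092e-5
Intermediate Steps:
o = 49772
1/o = 1/49772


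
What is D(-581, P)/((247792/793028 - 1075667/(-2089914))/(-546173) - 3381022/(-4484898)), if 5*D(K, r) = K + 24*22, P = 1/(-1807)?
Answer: -8965290408890602524146046/637606962315425224254725 ≈ -14.061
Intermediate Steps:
P = -1/1807 ≈ -0.00055340
D(K, r) = 528/5 + K/5 (D(K, r) = (K + 24*22)/5 = (K + 528)/5 = (528 + K)/5 = 528/5 + K/5)
D(-581, P)/((247792/793028 - 1075667/(-2089914))/(-546173) - 3381022/(-4484898)) = (528/5 + (⅕)*(-581))/((247792/793028 - 1075667/(-2089914))/(-546173) - 3381022/(-4484898)) = (528/5 - 581/5)/((247792*(1/793028) - 1075667*(-1/2089914))*(-1/546173) - 3381022*(-1/4484898)) = -53/(5*((61948/198257 + 1075667/2089914)*(-1/546173) + 1690511/2242449)) = -53/(5*((342724504891/414340079898)*(-1/546173) + 1690511/2242449)) = -53/(5*(-342724504891/226301364458130354 + 1690511/2242449)) = -53/(5*127521392463085044850945/169156422809256651398982) = -53/5*169156422809256651398982/127521392463085044850945 = -8965290408890602524146046/637606962315425224254725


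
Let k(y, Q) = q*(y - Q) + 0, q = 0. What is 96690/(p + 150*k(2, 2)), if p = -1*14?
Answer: -48345/7 ≈ -6906.4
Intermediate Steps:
p = -14
k(y, Q) = 0 (k(y, Q) = 0*(y - Q) + 0 = 0 + 0 = 0)
96690/(p + 150*k(2, 2)) = 96690/(-14 + 150*0) = 96690/(-14 + 0) = 96690/(-14) = 96690*(-1/14) = -48345/7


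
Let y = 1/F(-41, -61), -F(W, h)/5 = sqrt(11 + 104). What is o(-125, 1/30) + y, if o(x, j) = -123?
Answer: -123 - sqrt(115)/575 ≈ -123.02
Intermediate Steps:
F(W, h) = -5*sqrt(115) (F(W, h) = -5*sqrt(11 + 104) = -5*sqrt(115))
y = -sqrt(115)/575 (y = 1/(-5*sqrt(115)) = -sqrt(115)/575 ≈ -0.018650)
o(-125, 1/30) + y = -123 - sqrt(115)/575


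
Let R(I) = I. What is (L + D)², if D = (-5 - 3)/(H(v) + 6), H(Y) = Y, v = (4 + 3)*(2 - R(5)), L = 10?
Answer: 24964/225 ≈ 110.95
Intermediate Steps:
v = -21 (v = (4 + 3)*(2 - 1*5) = 7*(2 - 5) = 7*(-3) = -21)
D = 8/15 (D = (-5 - 3)/(-21 + 6) = -8/(-15) = -8*(-1/15) = 8/15 ≈ 0.53333)
(L + D)² = (10 + 8/15)² = (158/15)² = 24964/225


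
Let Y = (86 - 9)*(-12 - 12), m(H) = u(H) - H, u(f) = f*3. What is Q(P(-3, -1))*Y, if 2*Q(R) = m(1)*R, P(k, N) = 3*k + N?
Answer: 18480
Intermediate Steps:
P(k, N) = N + 3*k
u(f) = 3*f
m(H) = 2*H (m(H) = 3*H - H = 2*H)
Y = -1848 (Y = 77*(-24) = -1848)
Q(R) = R (Q(R) = ((2*1)*R)/2 = (2*R)/2 = R)
Q(P(-3, -1))*Y = (-1 + 3*(-3))*(-1848) = (-1 - 9)*(-1848) = -10*(-1848) = 18480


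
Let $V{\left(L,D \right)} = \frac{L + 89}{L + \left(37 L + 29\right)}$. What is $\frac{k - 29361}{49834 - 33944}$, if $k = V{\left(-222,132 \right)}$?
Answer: $- \frac{2518753}{1363135} \approx -1.8478$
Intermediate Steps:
$V{\left(L,D \right)} = \frac{89 + L}{29 + 38 L}$ ($V{\left(L,D \right)} = \frac{89 + L}{L + \left(29 + 37 L\right)} = \frac{89 + L}{29 + 38 L}$)
$k = \frac{19}{1201}$ ($k = \frac{89 - 222}{29 + 38 \left(-222\right)} = \frac{1}{29 - 8436} \left(-133\right) = \frac{1}{-8407} \left(-133\right) = \left(- \frac{1}{8407}\right) \left(-133\right) = \frac{19}{1201} \approx 0.01582$)
$\frac{k - 29361}{49834 - 33944} = \frac{\frac{19}{1201} - 29361}{49834 - 33944} = - \frac{35262542}{1201 \cdot 15890} = \left(- \frac{35262542}{1201}\right) \frac{1}{15890} = - \frac{2518753}{1363135}$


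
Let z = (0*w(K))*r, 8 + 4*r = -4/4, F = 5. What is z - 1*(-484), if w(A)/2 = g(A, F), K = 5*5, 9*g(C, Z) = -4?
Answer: 484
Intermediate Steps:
g(C, Z) = -4/9 (g(C, Z) = (⅑)*(-4) = -4/9)
K = 25
w(A) = -8/9 (w(A) = 2*(-4/9) = -8/9)
r = -9/4 (r = -2 + (-4/4)/4 = -2 + (-4*¼)/4 = -2 + (¼)*(-1) = -2 - ¼ = -9/4 ≈ -2.2500)
z = 0 (z = (0*(-8/9))*(-9/4) = 0*(-9/4) = 0)
z - 1*(-484) = 0 - 1*(-484) = 0 + 484 = 484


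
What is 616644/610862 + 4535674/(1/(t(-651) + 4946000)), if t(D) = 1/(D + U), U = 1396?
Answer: 729234641554070217912/32506585 ≈ 2.2433e+13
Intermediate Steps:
t(D) = 1/(1396 + D) (t(D) = 1/(D + 1396) = 1/(1396 + D))
616644/610862 + 4535674/(1/(t(-651) + 4946000)) = 616644/610862 + 4535674/(1/(1/(1396 - 651) + 4946000)) = 616644*(1/610862) + 4535674/(1/(1/745 + 4946000)) = 44046/43633 + 4535674/(1/(1/745 + 4946000)) = 44046/43633 + 4535674/(1/(3684770001/745)) = 44046/43633 + 4535674/(745/3684770001) = 44046/43633 + 4535674*(3684770001/745) = 44046/43633 + 16712915489515674/745 = 729234641554070217912/32506585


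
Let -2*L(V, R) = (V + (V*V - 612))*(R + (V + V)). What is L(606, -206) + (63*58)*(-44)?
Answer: -184877466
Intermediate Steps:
L(V, R) = -(R + 2*V)*(-612 + V + V²)/2 (L(V, R) = -(V + (V*V - 612))*(R + (V + V))/2 = -(V + (V² - 612))*(R + 2*V)/2 = -(V + (-612 + V²))*(R + 2*V)/2 = -(-612 + V + V²)*(R + 2*V)/2 = -(R + 2*V)*(-612 + V + V²)/2)
L(606, -206) + (63*58)*(-44) = (-1*606² - 1*606³ + 306*(-206) + 612*606 - ½*(-206)*606 - ½*(-206)*606²) + (63*58)*(-44) = (-1*367236 - 1*222545016 - 63036 + 370872 + 62418 - ½*(-206)*367236) + 3654*(-44) = (-367236 - 222545016 - 63036 + 370872 + 62418 + 37825308) - 160776 = -184716690 - 160776 = -184877466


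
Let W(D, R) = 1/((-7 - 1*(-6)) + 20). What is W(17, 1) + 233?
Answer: 4428/19 ≈ 233.05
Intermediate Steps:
W(D, R) = 1/19 (W(D, R) = 1/((-7 + 6) + 20) = 1/(-1 + 20) = 1/19)
W(17, 1) + 233 = 1/19 + 233 = 4428/19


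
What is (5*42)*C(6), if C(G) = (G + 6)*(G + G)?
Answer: 30240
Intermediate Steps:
C(G) = 2*G*(6 + G) (C(G) = (6 + G)*(2*G) = 2*G*(6 + G))
(5*42)*C(6) = (5*42)*(2*6*(6 + 6)) = 210*(2*6*12) = 210*144 = 30240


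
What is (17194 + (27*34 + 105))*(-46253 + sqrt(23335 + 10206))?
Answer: -842590901 + 18217*sqrt(33541) ≈ -8.3926e+8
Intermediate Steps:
(17194 + (27*34 + 105))*(-46253 + sqrt(23335 + 10206)) = (17194 + (918 + 105))*(-46253 + sqrt(33541)) = (17194 + 1023)*(-46253 + sqrt(33541)) = 18217*(-46253 + sqrt(33541)) = -842590901 + 18217*sqrt(33541)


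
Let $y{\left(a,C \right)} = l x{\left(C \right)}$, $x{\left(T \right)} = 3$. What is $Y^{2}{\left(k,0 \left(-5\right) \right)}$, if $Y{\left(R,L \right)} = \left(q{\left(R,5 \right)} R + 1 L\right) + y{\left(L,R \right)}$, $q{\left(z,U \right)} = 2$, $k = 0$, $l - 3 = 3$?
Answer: $324$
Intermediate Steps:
$l = 6$ ($l = 3 + 3 = 6$)
$y{\left(a,C \right)} = 18$ ($y{\left(a,C \right)} = 6 \cdot 3 = 18$)
$Y{\left(R,L \right)} = 18 + L + 2 R$ ($Y{\left(R,L \right)} = \left(2 R + 1 L\right) + 18 = \left(2 R + L\right) + 18 = \left(L + 2 R\right) + 18 = 18 + L + 2 R$)
$Y^{2}{\left(k,0 \left(-5\right) \right)} = \left(18 + 0 \left(-5\right) + 2 \cdot 0\right)^{2} = \left(18 + 0 + 0\right)^{2} = 18^{2} = 324$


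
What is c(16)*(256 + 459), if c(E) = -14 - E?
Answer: -21450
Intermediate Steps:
c(16)*(256 + 459) = (-14 - 1*16)*(256 + 459) = (-14 - 16)*715 = -30*715 = -21450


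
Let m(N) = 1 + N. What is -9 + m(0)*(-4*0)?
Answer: -9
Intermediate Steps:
-9 + m(0)*(-4*0) = -9 + (1 + 0)*(-4*0) = -9 + 1*0 = -9 + 0 = -9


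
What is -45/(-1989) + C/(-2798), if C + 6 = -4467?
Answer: 1002523/618358 ≈ 1.6213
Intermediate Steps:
C = -4473 (C = -6 - 4467 = -4473)
-45/(-1989) + C/(-2798) = -45/(-1989) - 4473/(-2798) = -45*(-1/1989) - 4473*(-1/2798) = 5/221 + 4473/2798 = 1002523/618358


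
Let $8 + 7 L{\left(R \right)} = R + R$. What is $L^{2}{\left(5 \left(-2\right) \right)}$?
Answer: $16$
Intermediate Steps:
$L{\left(R \right)} = - \frac{8}{7} + \frac{2 R}{7}$ ($L{\left(R \right)} = - \frac{8}{7} + \frac{R + R}{7} = - \frac{8}{7} + \frac{2 R}{7}$)
$L^{2}{\left(5 \left(-2\right) \right)} = \left(- \frac{8}{7} + \frac{2 \cdot 5 \left(-2\right)}{7}\right)^{2} = \left(- \frac{8}{7} + \frac{2}{7} \left(-10\right)\right)^{2} = \left(- \frac{8}{7} - \frac{20}{7}\right)^{2} = \left(-4\right)^{2} = 16$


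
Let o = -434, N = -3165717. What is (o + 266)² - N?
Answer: 3193941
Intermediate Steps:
(o + 266)² - N = (-434 + 266)² - 1*(-3165717) = (-168)² + 3165717 = 28224 + 3165717 = 3193941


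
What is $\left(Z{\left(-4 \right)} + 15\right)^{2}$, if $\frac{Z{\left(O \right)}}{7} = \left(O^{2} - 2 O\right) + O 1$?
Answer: $24025$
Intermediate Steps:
$Z{\left(O \right)} = - 7 O + 7 O^{2}$ ($Z{\left(O \right)} = 7 \left(\left(O^{2} - 2 O\right) + O 1\right) = 7 \left(\left(O^{2} - 2 O\right) + O\right) = 7 \left(O^{2} - O\right) = - 7 O + 7 O^{2}$)
$\left(Z{\left(-4 \right)} + 15\right)^{2} = \left(7 \left(-4\right) \left(-1 - 4\right) + 15\right)^{2} = \left(7 \left(-4\right) \left(-5\right) + 15\right)^{2} = \left(140 + 15\right)^{2} = 155^{2} = 24025$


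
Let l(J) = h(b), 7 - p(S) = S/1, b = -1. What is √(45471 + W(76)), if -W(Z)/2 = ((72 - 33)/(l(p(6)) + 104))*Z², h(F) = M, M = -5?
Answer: √44562111/33 ≈ 202.29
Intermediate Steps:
p(S) = 7 - S (p(S) = 7 - S/1 = 7 - S)
h(F) = -5
l(J) = -5
W(Z) = -26*Z²/33 (W(Z) = -2*(72 - 33)/(-5 + 104)*Z² = -2*39/99*Z² = -2*39*(1/99)*Z² = -26*Z²/33)
√(45471 + W(76)) = √(45471 - 26/33*76²) = √(45471 - 26/33*5776) = √(45471 - 150176/33) = √(1350367/33) = √44562111/33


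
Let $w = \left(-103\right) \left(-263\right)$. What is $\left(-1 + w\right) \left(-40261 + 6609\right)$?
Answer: $-911565376$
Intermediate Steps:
$w = 27089$
$\left(-1 + w\right) \left(-40261 + 6609\right) = \left(-1 + 27089\right) \left(-40261 + 6609\right) = 27088 \left(-33652\right) = -911565376$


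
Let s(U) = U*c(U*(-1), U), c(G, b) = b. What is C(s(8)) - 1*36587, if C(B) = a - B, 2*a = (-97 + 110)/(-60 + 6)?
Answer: -3958321/108 ≈ -36651.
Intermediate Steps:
a = -13/108 (a = ((-97 + 110)/(-60 + 6))/2 = (13/(-54))/2 = (13*(-1/54))/2 = (1/2)*(-13/54) = -13/108 ≈ -0.12037)
s(U) = U**2 (s(U) = U*U = U**2)
C(B) = -13/108 - B
C(s(8)) - 1*36587 = (-13/108 - 1*8**2) - 1*36587 = (-13/108 - 1*64) - 36587 = (-13/108 - 64) - 36587 = -6925/108 - 36587 = -3958321/108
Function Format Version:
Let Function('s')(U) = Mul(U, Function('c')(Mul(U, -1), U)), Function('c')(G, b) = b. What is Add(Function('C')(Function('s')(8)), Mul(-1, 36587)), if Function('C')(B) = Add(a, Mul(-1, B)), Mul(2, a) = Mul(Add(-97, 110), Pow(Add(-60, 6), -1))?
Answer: Rational(-3958321, 108) ≈ -36651.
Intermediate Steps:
a = Rational(-13, 108) (a = Mul(Rational(1, 2), Mul(Add(-97, 110), Pow(Add(-60, 6), -1))) = Mul(Rational(1, 2), Mul(13, Pow(-54, -1))) = Mul(Rational(1, 2), Mul(13, Rational(-1, 54))) = Mul(Rational(1, 2), Rational(-13, 54)) = Rational(-13, 108) ≈ -0.12037)
Function('s')(U) = Pow(U, 2) (Function('s')(U) = Mul(U, U) = Pow(U, 2))
Function('C')(B) = Add(Rational(-13, 108), Mul(-1, B))
Add(Function('C')(Function('s')(8)), Mul(-1, 36587)) = Add(Add(Rational(-13, 108), Mul(-1, Pow(8, 2))), Mul(-1, 36587)) = Add(Add(Rational(-13, 108), Mul(-1, 64)), -36587) = Add(Add(Rational(-13, 108), -64), -36587) = Add(Rational(-6925, 108), -36587) = Rational(-3958321, 108)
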